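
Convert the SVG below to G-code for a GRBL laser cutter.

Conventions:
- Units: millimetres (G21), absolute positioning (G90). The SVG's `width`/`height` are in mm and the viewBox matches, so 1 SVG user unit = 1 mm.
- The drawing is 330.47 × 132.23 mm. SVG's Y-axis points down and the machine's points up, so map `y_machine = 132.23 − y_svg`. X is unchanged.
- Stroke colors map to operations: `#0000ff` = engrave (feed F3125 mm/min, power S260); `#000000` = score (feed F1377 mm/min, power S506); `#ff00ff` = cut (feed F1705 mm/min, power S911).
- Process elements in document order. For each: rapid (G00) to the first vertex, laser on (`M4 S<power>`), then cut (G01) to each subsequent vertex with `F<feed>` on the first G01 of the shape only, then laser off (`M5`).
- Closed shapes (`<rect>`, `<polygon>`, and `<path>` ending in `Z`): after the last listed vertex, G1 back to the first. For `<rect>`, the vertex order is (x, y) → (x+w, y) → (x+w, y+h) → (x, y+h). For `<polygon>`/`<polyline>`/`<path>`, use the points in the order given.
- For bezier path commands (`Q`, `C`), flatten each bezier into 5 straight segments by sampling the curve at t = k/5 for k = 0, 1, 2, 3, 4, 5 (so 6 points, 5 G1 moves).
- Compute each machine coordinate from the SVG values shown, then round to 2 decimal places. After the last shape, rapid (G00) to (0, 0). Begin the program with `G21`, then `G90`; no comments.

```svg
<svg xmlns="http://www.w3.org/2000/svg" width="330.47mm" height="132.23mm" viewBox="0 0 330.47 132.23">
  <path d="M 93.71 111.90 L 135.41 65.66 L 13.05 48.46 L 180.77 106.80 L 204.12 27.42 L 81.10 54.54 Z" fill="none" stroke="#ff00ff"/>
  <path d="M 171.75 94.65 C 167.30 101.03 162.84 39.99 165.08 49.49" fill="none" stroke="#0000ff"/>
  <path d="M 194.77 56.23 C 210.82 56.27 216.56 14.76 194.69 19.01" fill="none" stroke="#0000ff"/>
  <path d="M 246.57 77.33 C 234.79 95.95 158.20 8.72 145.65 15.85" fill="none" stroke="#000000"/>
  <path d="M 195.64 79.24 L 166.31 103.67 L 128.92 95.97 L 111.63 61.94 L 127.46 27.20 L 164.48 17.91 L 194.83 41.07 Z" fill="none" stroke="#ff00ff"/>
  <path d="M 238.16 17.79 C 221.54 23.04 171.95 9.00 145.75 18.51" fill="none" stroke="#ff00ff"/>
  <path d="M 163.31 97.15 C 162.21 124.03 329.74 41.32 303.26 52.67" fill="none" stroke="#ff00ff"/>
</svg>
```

viewBox `0 0 330.47 132.23` with mm width/height → 1 unit = 1 mm. Flip: y_m = 132.23 − y_svg.

**Shape 1** — `<path>` closed polygon, stroke `#ff00ff` → cut (S911, F1705). Machine vertices: (93.71,20.33) → (135.41,66.57) → (13.05,83.77) → (180.77,25.43) → (204.12,104.81) → (81.10,77.69) → (93.71,20.33). Closed: final G1 returns to the first vertex.

**Shape 2** — `<path>` cubic bezier, stroke `#0000ff` → engrave (S260, F3125). Control points (SVG): P0=(171.75,94.65), P1=(167.30,101.03), P2=(162.84,39.99), P3=(165.08,49.49); sampled at t=k/5. Machine vertices: (171.75,37.58) → (169.13,40.74) → (166.83,53.46) → (165.18,69.11) → (164.49,81.08) → (165.08,82.74). Open path.

**Shape 3** — `<path>` cubic bezier, stroke `#0000ff` → engrave (S260, F3125). Control points (SVG): P0=(194.77,56.23), P1=(210.82,56.27), P2=(216.56,14.76), P3=(194.69,19.01); sampled at t=k/5. Machine vertices: (194.77,76.00) → (203.02,80.26) → (207.97,90.31) → (208.79,101.94) → (204.64,110.98) → (194.69,113.22). Open path.

**Shape 4** — `<path>` cubic bezier, stroke `#000000` → score (S506, F1377). Control points (SVG): P0=(246.57,77.33), P1=(234.79,95.95), P2=(158.20,8.72), P3=(145.65,15.85); sampled at t=k/5. Machine vertices: (246.57,54.90) → (232.76,54.83) → (209.57,70.55) → (183.20,92.46) → (159.83,110.94) → (145.65,116.38). Open path.

**Shape 5** — `<path>` regular polygon, stroke `#ff00ff` → cut (S911, F1705). Machine vertices: (195.64,52.99) → (166.31,28.56) → (128.92,36.26) → (111.63,70.29) → (127.46,105.03) → (164.48,114.32) → (194.83,91.16) → (195.64,52.99). Closed: final G1 returns to the first vertex.

**Shape 6** — `<path>` cubic bezier, stroke `#ff00ff` → cut (S911, F1705). Control points (SVG): P0=(238.16,17.79), P1=(221.54,23.04), P2=(171.95,9.00), P3=(145.75,18.51); sampled at t=k/5. Machine vertices: (238.16,114.44) → (224.68,113.26) → (206.00,114.66) → (184.81,116.57) → (163.83,116.94) → (145.75,113.72). Open path.

**Shape 7** — `<path>` cubic bezier, stroke `#ff00ff` → cut (S911, F1705). Control points (SVG): P0=(163.31,97.15), P1=(162.21,124.03), P2=(329.74,41.32), P3=(303.26,52.67); sampled at t=k/5. Machine vertices: (163.31,35.08) → (179.98,30.47) → (219.72,42.39) → (265.12,61.06) → (298.77,76.71) → (303.26,79.56). Open path.

G21
G90
G00 X93.71 Y20.33
M4 S911
G01 X135.41 Y66.57 F1705
G01 X13.05 Y83.77
G01 X180.77 Y25.43
G01 X204.12 Y104.81
G01 X81.10 Y77.69
G01 X93.71 Y20.33
M5
G00 X171.75 Y37.58
M4 S260
G01 X169.13 Y40.74 F3125
G01 X166.83 Y53.46
G01 X165.18 Y69.11
G01 X164.49 Y81.08
G01 X165.08 Y82.74
M5
G00 X194.77 Y76.00
M4 S260
G01 X203.02 Y80.26 F3125
G01 X207.97 Y90.31
G01 X208.79 Y101.94
G01 X204.64 Y110.98
G01 X194.69 Y113.22
M5
G00 X246.57 Y54.90
M4 S506
G01 X232.76 Y54.83 F1377
G01 X209.57 Y70.55
G01 X183.20 Y92.46
G01 X159.83 Y110.94
G01 X145.65 Y116.38
M5
G00 X195.64 Y52.99
M4 S911
G01 X166.31 Y28.56 F1705
G01 X128.92 Y36.26
G01 X111.63 Y70.29
G01 X127.46 Y105.03
G01 X164.48 Y114.32
G01 X194.83 Y91.16
G01 X195.64 Y52.99
M5
G00 X238.16 Y114.44
M4 S911
G01 X224.68 Y113.26 F1705
G01 X206.00 Y114.66
G01 X184.81 Y116.57
G01 X163.83 Y116.94
G01 X145.75 Y113.72
M5
G00 X163.31 Y35.08
M4 S911
G01 X179.98 Y30.47 F1705
G01 X219.72 Y42.39
G01 X265.12 Y61.06
G01 X298.77 Y76.71
G01 X303.26 Y79.56
M5
G00 X0.00 Y0.00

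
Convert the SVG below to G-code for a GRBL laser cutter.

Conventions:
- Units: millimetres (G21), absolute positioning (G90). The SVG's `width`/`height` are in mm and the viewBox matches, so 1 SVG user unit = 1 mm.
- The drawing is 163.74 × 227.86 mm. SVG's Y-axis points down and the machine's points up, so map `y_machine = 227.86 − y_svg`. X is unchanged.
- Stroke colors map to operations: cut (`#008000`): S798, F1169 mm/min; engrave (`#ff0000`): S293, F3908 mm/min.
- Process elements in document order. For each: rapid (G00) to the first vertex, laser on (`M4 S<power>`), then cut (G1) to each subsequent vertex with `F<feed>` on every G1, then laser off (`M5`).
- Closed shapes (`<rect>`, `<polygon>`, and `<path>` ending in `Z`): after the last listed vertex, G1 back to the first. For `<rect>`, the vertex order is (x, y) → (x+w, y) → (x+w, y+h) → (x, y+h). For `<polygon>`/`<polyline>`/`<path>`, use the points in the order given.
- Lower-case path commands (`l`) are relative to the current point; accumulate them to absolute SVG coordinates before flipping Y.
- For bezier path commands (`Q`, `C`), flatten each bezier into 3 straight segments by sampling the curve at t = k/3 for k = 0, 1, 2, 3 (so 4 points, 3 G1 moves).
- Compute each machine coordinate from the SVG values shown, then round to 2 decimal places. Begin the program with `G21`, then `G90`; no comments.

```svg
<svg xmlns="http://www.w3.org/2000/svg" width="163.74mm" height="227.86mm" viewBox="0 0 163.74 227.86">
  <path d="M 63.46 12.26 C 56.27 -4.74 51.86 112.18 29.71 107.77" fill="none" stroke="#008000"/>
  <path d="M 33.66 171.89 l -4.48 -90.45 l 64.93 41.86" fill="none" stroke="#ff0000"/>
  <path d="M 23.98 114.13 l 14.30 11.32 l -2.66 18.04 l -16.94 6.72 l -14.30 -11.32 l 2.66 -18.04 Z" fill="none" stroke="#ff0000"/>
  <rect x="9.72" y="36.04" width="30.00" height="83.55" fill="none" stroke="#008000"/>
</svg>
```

G21
G90
G00 X63.46 Y215.60
M4 S798
G1 X56.44 Y197.41 F1169
G1 X46.71 Y146.67 F1169
G1 X29.71 Y120.09 F1169
M5
G00 X33.66 Y55.97
M4 S293
G1 X29.18 Y146.42 F3908
G1 X94.11 Y104.56 F3908
M5
G00 X23.98 Y113.73
M4 S293
G1 X38.28 Y102.41 F3908
G1 X35.62 Y84.37 F3908
G1 X18.68 Y77.65 F3908
G1 X4.38 Y88.97 F3908
G1 X7.04 Y107.01 F3908
G1 X23.98 Y113.73 F3908
M5
G00 X9.72 Y191.82
M4 S798
G1 X39.72 Y191.82 F1169
G1 X39.72 Y108.27 F1169
G1 X9.72 Y108.27 F1169
G1 X9.72 Y191.82 F1169
M5

1 u = 1 mm; y_m = 227.86 − y.

[1] `<path>` cubic bezier, #008000→cut S798 F1169: (63.46,215.60) → (56.44,197.41) → (46.71,146.67) → (29.71,120.09)

[2] `<path>` open polyline, #ff0000→engrave S293 F3908: (33.66,55.97) → (29.18,146.42) → (94.11,104.56)

[3] `<path>` regular polygon, #ff0000→engrave S293 F3908: (23.98,113.73) → (38.28,102.41) → (35.62,84.37) → (18.68,77.65) → (4.38,88.97) → (7.04,107.01) → (23.98,113.73) (closed)

[4] `<rect>` rectangle, #008000→cut S798 F1169: (9.72,191.82) → (39.72,191.82) → (39.72,108.27) → (9.72,108.27) → (9.72,191.82) (closed)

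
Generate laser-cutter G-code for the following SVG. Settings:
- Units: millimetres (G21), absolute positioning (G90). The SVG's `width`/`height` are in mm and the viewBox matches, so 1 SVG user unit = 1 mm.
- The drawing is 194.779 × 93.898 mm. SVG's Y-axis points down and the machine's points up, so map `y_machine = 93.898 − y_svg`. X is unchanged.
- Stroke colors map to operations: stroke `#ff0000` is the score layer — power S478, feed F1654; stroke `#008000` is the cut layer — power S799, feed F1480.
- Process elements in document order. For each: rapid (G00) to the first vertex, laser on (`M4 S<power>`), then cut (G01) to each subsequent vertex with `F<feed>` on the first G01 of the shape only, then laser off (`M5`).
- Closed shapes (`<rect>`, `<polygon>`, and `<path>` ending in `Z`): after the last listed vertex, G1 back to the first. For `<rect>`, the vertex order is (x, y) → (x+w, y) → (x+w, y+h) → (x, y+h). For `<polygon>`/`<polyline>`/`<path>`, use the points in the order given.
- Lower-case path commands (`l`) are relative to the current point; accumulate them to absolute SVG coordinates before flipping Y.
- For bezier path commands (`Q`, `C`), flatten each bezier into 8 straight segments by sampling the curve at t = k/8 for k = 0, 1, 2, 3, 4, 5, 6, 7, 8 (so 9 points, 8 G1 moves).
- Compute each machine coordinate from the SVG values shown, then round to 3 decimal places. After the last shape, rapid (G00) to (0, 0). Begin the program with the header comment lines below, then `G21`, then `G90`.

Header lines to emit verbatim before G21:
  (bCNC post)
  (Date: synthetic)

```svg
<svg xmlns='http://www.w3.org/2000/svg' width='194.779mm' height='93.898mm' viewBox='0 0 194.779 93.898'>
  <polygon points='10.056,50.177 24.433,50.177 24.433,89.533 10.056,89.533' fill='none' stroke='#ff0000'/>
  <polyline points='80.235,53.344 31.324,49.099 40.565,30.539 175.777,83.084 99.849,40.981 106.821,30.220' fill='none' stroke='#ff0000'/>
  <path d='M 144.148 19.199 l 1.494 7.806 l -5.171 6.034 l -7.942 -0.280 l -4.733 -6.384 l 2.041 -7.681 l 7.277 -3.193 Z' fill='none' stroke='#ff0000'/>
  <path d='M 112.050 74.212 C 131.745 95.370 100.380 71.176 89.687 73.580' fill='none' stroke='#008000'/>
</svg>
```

1 u = 1 mm; y_m = 93.898 − y.

[1] `<polygon>` rectangle, #ff0000→score S478 F1654: (10.056,43.721) → (24.433,43.721) → (24.433,4.365) → (10.056,4.365) → (10.056,43.721) (closed)

[2] `<polyline>` open polyline, #ff0000→score S478 F1654: (80.235,40.554) → (31.324,44.799) → (40.565,63.359) → (175.777,10.814) → (99.849,52.917) → (106.821,63.678)

[3] `<path>` regular polygon, #ff0000→score S478 F1654: (144.148,74.699) → (145.642,66.893) → (140.471,60.859) → (132.529,61.139) → (127.796,67.523) → (129.837,75.204) → (137.114,78.397) → (144.148,74.699) (closed)

[4] `<path>` cubic bezier, #008000→cut S799 F1480: (112.050,19.686) → (117.182,13.737) → (118.368,11.197) → (116.449,11.222) → (112.264,12.969) → (106.655,15.596) → (100.462,18.258) → (94.526,20.113) → (89.687,20.318)

(bCNC post)
(Date: synthetic)
G21
G90
G00 X10.056 Y43.721
M4 S478
G01 X24.433 Y43.721 F1654
G01 X24.433 Y4.365
G01 X10.056 Y4.365
G01 X10.056 Y43.721
M5
G00 X80.235 Y40.554
M4 S478
G01 X31.324 Y44.799 F1654
G01 X40.565 Y63.359
G01 X175.777 Y10.814
G01 X99.849 Y52.917
G01 X106.821 Y63.678
M5
G00 X144.148 Y74.699
M4 S478
G01 X145.642 Y66.893 F1654
G01 X140.471 Y60.859
G01 X132.529 Y61.139
G01 X127.796 Y67.523
G01 X129.837 Y75.204
G01 X137.114 Y78.397
G01 X144.148 Y74.699
M5
G00 X112.050 Y19.686
M4 S799
G01 X117.182 Y13.737 F1480
G01 X118.368 Y11.197
G01 X116.449 Y11.222
G01 X112.264 Y12.969
G01 X106.655 Y15.596
G01 X100.462 Y18.258
G01 X94.526 Y20.113
G01 X89.687 Y20.318
M5
G00 X0.000 Y0.000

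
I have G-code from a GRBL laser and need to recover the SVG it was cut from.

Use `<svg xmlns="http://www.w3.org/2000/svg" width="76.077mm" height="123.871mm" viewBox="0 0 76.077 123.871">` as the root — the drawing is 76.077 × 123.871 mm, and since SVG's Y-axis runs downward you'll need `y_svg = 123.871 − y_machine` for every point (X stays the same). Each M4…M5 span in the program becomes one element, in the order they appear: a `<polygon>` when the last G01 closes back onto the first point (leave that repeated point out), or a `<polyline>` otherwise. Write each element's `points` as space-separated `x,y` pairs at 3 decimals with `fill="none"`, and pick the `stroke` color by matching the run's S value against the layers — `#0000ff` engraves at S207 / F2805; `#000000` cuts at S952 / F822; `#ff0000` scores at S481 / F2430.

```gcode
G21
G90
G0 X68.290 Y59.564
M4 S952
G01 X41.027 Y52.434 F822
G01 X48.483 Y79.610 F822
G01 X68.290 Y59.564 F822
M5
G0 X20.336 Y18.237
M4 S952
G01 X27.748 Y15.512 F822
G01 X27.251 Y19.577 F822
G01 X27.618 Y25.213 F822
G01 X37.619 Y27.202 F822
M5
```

Machine Y-up, SVG Y-down with viewBox height 123.871, so y_svg = 123.871 − y_machine; X carries over. Every run uses S952, so all elements get stroke `#000000` (cut).

Run 1: The run returns to its start, so emit a `<polygon>` with points (Y-flipped): 68.290,64.307 41.027,71.437 48.483,44.261.

Run 2: The run is open, so emit a `<polyline>` with points (Y-flipped): 20.336,105.634 27.748,108.359 27.251,104.294 27.618,98.658 37.619,96.669.

<svg xmlns="http://www.w3.org/2000/svg" width="76.077mm" height="123.871mm" viewBox="0 0 76.077 123.871">
  <polygon points="68.290,64.307 41.027,71.437 48.483,44.261" fill="none" stroke="#000000"/>
  <polyline points="20.336,105.634 27.748,108.359 27.251,104.294 27.618,98.658 37.619,96.669" fill="none" stroke="#000000"/>
</svg>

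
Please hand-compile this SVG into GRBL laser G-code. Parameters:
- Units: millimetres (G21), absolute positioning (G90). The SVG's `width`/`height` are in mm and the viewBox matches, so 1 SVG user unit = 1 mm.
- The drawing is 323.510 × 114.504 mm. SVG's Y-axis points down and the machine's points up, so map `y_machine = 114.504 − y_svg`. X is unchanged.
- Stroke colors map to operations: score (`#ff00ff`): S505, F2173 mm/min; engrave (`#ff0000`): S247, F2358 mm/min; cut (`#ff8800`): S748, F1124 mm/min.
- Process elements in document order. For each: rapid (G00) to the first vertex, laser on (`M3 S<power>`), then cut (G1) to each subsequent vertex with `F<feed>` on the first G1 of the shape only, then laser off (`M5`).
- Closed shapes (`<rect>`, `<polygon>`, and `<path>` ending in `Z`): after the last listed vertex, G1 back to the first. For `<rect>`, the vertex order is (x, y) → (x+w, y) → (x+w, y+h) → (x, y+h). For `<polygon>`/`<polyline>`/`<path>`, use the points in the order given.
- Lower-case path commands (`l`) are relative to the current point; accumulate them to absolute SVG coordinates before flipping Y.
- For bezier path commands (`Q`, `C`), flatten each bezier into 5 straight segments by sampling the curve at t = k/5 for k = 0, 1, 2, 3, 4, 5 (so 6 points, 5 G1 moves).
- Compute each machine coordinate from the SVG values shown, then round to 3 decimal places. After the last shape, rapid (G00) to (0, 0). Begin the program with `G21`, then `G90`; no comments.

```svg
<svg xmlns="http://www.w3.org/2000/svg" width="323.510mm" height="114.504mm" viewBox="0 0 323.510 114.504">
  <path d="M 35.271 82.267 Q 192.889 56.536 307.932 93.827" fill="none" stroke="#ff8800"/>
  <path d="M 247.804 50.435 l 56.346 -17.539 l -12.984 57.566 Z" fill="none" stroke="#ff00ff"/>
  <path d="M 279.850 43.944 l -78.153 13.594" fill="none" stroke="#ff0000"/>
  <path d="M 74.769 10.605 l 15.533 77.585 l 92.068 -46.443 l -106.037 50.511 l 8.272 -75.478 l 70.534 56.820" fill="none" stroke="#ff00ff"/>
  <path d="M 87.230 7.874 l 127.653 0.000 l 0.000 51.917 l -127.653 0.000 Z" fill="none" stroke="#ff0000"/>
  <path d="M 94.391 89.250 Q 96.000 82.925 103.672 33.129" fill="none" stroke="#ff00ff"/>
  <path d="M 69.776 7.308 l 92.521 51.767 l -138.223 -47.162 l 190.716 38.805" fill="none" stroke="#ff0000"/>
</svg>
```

1 u = 1 mm; y_m = 114.504 − y.

[1] `<path>` quadratic bezier, #ff8800→cut S748 F1124: (35.271,32.237) → (96.615,40.009) → (154.553,42.738) → (209.086,40.426) → (260.212,33.073) → (307.932,20.677)

[2] `<path>` regular polygon, #ff00ff→score S505 F2173: (247.804,64.069) → (304.150,81.608) → (291.166,24.042) → (247.804,64.069) (closed)

[3] `<path>` line segment, #ff0000→engrave S247 F2358: (279.850,70.560) → (201.697,56.966)

[4] `<path>` open polyline, #ff00ff→score S505 F2173: (74.769,103.899) → (90.302,26.314) → (182.370,72.757) → (76.333,22.246) → (84.605,97.724) → (155.139,40.904)

[5] `<path>` rectangle, #ff0000→engrave S247 F2358: (87.230,106.630) → (214.883,106.630) → (214.883,54.713) → (87.230,54.713) → (87.230,106.630) (closed)

[6] `<path>` quadratic bezier, #ff00ff→score S505 F2173: (94.391,25.254) → (95.277,29.523) → (96.648,37.269) → (98.504,48.494) → (100.846,63.195) → (103.672,81.375)

[7] `<path>` open polyline, #ff0000→engrave S247 F2358: (69.776,107.196) → (162.297,55.429) → (24.074,102.591) → (214.790,63.786)

G21
G90
G00 X35.271 Y32.237
M3 S748
G1 X96.615 Y40.009 F1124
G1 X154.553 Y42.738
G1 X209.086 Y40.426
G1 X260.212 Y33.073
G1 X307.932 Y20.677
M5
G00 X247.804 Y64.069
M3 S505
G1 X304.150 Y81.608 F2173
G1 X291.166 Y24.042
G1 X247.804 Y64.069
M5
G00 X279.850 Y70.560
M3 S247
G1 X201.697 Y56.966 F2358
M5
G00 X74.769 Y103.899
M3 S505
G1 X90.302 Y26.314 F2173
G1 X182.370 Y72.757
G1 X76.333 Y22.246
G1 X84.605 Y97.724
G1 X155.139 Y40.904
M5
G00 X87.230 Y106.630
M3 S247
G1 X214.883 Y106.630 F2358
G1 X214.883 Y54.713
G1 X87.230 Y54.713
G1 X87.230 Y106.630
M5
G00 X94.391 Y25.254
M3 S505
G1 X95.277 Y29.523 F2173
G1 X96.648 Y37.269
G1 X98.504 Y48.494
G1 X100.846 Y63.195
G1 X103.672 Y81.375
M5
G00 X69.776 Y107.196
M3 S247
G1 X162.297 Y55.429 F2358
G1 X24.074 Y102.591
G1 X214.790 Y63.786
M5
G00 X0.000 Y0.000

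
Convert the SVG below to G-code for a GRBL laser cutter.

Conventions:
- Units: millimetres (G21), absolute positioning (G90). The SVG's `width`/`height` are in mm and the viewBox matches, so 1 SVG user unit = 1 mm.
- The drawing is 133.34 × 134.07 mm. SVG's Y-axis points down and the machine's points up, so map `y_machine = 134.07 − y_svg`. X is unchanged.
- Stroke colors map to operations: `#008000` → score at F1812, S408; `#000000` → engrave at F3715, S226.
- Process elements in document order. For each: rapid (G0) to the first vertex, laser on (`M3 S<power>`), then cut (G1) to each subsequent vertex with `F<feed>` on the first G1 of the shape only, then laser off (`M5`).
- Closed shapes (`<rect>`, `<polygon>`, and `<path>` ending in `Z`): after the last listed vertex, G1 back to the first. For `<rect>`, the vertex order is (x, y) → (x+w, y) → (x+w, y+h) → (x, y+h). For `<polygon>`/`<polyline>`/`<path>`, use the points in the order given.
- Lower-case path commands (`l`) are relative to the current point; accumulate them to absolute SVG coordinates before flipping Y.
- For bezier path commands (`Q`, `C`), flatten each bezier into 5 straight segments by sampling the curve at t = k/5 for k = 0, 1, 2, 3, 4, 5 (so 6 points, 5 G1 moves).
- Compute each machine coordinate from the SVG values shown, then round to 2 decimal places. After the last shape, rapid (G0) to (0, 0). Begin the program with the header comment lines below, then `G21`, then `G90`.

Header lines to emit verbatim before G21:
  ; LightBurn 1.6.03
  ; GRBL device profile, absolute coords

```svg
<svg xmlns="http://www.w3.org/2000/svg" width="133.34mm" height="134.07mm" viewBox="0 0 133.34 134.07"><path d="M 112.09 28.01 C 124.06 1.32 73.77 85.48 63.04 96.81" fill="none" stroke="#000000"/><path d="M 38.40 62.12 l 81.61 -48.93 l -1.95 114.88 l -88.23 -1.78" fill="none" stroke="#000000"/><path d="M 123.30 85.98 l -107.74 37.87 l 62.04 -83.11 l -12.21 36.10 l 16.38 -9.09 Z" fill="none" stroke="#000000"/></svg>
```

viewBox `0 0 133.34 134.07` with mm width/height → 1 unit = 1 mm. Flip: y_m = 134.07 − y_svg.

**Shape 1** — `<path>` cubic bezier, stroke `#000000` → engrave (S226, F3715). Control points (SVG): P0=(112.09,28.01), P1=(124.06,1.32), P2=(73.77,85.48), P3=(63.04,96.81); sampled at t=k/5. Machine vertices: (112.09,106.06) → (112.62,110.24) → (103.09,96.64) → (88.39,74.06) → (73.41,51.33) → (63.04,37.26). Open path.

**Shape 2** — `<path>` open polyline, stroke `#000000` → engrave (S226, F3715). Machine vertices: (38.40,71.95) → (120.01,120.88) → (118.06,6.00) → (29.83,7.78). Open path.

**Shape 3** — `<path>` closed polygon, stroke `#000000` → engrave (S226, F3715). Machine vertices: (123.30,48.09) → (15.56,10.22) → (77.60,93.33) → (65.39,57.23) → (81.77,66.32) → (123.30,48.09). Closed: final G1 returns to the first vertex.

; LightBurn 1.6.03
; GRBL device profile, absolute coords
G21
G90
G0 X112.09 Y106.06
M3 S226
G1 X112.62 Y110.24 F3715
G1 X103.09 Y96.64
G1 X88.39 Y74.06
G1 X73.41 Y51.33
G1 X63.04 Y37.26
M5
G0 X38.40 Y71.95
M3 S226
G1 X120.01 Y120.88 F3715
G1 X118.06 Y6.00
G1 X29.83 Y7.78
M5
G0 X123.30 Y48.09
M3 S226
G1 X15.56 Y10.22 F3715
G1 X77.60 Y93.33
G1 X65.39 Y57.23
G1 X81.77 Y66.32
G1 X123.30 Y48.09
M5
G0 X0.00 Y0.00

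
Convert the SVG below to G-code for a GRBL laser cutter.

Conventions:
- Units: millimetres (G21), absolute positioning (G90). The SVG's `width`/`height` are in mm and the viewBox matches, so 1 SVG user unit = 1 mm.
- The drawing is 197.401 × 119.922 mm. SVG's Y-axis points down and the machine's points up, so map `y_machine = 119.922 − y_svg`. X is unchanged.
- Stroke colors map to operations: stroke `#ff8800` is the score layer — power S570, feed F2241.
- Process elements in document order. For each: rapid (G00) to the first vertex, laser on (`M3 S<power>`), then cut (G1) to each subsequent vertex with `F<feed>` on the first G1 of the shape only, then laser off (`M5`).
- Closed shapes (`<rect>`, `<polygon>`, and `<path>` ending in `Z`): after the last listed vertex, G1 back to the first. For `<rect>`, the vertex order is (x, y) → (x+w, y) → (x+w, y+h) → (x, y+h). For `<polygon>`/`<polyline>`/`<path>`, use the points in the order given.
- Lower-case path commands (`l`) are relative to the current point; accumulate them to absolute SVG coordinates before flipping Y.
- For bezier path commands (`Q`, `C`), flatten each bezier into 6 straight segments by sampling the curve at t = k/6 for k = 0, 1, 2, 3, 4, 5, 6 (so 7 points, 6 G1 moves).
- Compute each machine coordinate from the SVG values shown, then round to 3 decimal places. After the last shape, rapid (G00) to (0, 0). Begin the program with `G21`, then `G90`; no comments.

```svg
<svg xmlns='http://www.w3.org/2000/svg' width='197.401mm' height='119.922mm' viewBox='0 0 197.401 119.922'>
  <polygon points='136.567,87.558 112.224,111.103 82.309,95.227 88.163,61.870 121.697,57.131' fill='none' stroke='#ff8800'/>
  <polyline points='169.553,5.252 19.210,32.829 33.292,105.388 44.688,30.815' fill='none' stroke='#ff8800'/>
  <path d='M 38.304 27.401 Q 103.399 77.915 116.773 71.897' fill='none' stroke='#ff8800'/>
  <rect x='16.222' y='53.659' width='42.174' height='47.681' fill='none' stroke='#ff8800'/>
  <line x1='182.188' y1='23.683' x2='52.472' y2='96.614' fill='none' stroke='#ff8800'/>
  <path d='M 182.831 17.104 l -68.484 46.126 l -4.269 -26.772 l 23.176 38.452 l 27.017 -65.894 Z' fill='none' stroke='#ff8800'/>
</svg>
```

viewBox `0 0 197.401 119.922` with mm width/height → 1 unit = 1 mm. Flip: y_m = 119.922 − y_svg.

**Shape 1** — `<polygon>` regular polygon, stroke `#ff8800` → score (S570, F2241). Machine vertices: (136.567,32.364) → (112.224,8.819) → (82.309,24.695) → (88.163,58.052) → (121.697,62.791) → (136.567,32.364). Closed: final G1 returns to the first vertex.

**Shape 2** — `<polyline>` open polyline, stroke `#ff8800` → score (S570, F2241). Machine vertices: (169.553,114.670) → (19.210,87.093) → (33.292,14.534) → (44.688,89.107). Open path.

**Shape 3** — `<path>` quadratic bezier, stroke `#ff8800` → score (S570, F2241). Control points (SVG): P0=(38.304,27.401), P1=(103.399,77.915), P2=(116.773,71.897); sampled at t=k/6. Machine vertices: (38.304,92.521) → (58.566,77.253) → (75.954,65.126) → (90.469,56.140) → (102.110,50.294) → (110.878,47.589) → (116.773,48.025). Open path.

**Shape 4** — `<rect>` rectangle, stroke `#ff8800` → score (S570, F2241). Machine vertices: (16.222,66.263) → (58.396,66.263) → (58.396,18.582) → (16.222,18.582) → (16.222,66.263). Closed: final G1 returns to the first vertex.

**Shape 5** — `<line>` line segment, stroke `#ff8800` → score (S570, F2241). Machine vertices: (182.188,96.239) → (52.472,23.308). Open path.

**Shape 6** — `<path>` closed polygon, stroke `#ff8800` → score (S570, F2241). Machine vertices: (182.831,102.818) → (114.347,56.692) → (110.078,83.464) → (133.254,45.012) → (160.271,110.906) → (182.831,102.818). Closed: final G1 returns to the first vertex.

G21
G90
G00 X136.567 Y32.364
M3 S570
G1 X112.224 Y8.819 F2241
G1 X82.309 Y24.695
G1 X88.163 Y58.052
G1 X121.697 Y62.791
G1 X136.567 Y32.364
M5
G00 X169.553 Y114.670
M3 S570
G1 X19.210 Y87.093 F2241
G1 X33.292 Y14.534
G1 X44.688 Y89.107
M5
G00 X38.304 Y92.521
M3 S570
G1 X58.566 Y77.253 F2241
G1 X75.954 Y65.126
G1 X90.469 Y56.140
G1 X102.110 Y50.294
G1 X110.878 Y47.589
G1 X116.773 Y48.025
M5
G00 X16.222 Y66.263
M3 S570
G1 X58.396 Y66.263 F2241
G1 X58.396 Y18.582
G1 X16.222 Y18.582
G1 X16.222 Y66.263
M5
G00 X182.188 Y96.239
M3 S570
G1 X52.472 Y23.308 F2241
M5
G00 X182.831 Y102.818
M3 S570
G1 X114.347 Y56.692 F2241
G1 X110.078 Y83.464
G1 X133.254 Y45.012
G1 X160.271 Y110.906
G1 X182.831 Y102.818
M5
G00 X0.000 Y0.000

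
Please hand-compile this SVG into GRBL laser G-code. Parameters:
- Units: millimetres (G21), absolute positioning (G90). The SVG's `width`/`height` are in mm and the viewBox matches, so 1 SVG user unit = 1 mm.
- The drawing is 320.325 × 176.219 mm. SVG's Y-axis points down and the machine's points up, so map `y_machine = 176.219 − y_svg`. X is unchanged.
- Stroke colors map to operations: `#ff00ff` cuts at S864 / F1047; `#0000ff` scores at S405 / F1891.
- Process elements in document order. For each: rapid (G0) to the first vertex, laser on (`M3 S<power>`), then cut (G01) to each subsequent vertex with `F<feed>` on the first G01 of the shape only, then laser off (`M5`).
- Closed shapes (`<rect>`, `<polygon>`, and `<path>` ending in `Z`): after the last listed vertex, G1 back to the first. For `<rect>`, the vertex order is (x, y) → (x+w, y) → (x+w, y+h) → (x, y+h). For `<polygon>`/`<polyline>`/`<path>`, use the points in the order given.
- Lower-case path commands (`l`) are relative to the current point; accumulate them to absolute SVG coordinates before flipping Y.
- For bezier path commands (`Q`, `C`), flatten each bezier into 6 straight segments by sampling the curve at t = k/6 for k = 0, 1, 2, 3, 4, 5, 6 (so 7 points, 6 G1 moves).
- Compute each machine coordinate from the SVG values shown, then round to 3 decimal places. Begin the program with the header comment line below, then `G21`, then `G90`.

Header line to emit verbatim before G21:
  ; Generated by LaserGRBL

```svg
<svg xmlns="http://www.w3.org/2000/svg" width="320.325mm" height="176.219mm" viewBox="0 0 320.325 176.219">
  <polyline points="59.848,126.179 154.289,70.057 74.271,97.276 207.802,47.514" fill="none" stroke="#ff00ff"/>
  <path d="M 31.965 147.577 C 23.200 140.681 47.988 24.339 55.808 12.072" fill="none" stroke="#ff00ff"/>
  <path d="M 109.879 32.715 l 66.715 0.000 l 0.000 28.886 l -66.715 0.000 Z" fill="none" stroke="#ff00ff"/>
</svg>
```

; Generated by LaserGRBL
G21
G90
G0 X59.848 Y50.040
M3 S864
G01 X154.289 Y106.162 F1047
G01 X74.271 Y78.943
G01 X207.802 Y128.705
M5
G0 X31.965 Y28.642
M3 S864
G01 X30.145 Y40.222 F1047
G01 X32.513 Y64.112
G01 X37.667 Y94.380
G01 X44.203 Y125.097
G01 X50.718 Y150.329
G01 X55.808 Y164.147
M5
G0 X109.879 Y143.504
M3 S864
G01 X176.594 Y143.504 F1047
G01 X176.594 Y114.618
G01 X109.879 Y114.618
G01 X109.879 Y143.504
M5

Since the viewBox matches the mm dimensions, user units are millimetres directly. The only transform is the Y-flip y_m = 176.219 − y_svg.

Shape 1 is a open polyline drawn with `<polyline>`. Its stroke #ff00ff means cut at S864, F1047. After flipping Y the toolpath is (59.848,50.040) → (154.289,106.162) → (74.271,78.943) → (207.802,128.705).

Shape 2 is a cubic bezier drawn with `<path>`. Its stroke #ff00ff means cut at S864, F1047. After flipping Y the toolpath is (31.965,28.642) → (30.145,40.222) → (32.513,64.112) → (37.667,94.380) → (44.203,125.097) → (50.718,150.329) → (55.808,164.147).

Shape 3 is a rectangle drawn with `<path>`. Its stroke #ff00ff means cut at S864, F1047. After flipping Y the toolpath is (109.879,143.504) → (176.594,143.504) → (176.594,114.618) → (109.879,114.618) → (109.879,143.504), returning to the start.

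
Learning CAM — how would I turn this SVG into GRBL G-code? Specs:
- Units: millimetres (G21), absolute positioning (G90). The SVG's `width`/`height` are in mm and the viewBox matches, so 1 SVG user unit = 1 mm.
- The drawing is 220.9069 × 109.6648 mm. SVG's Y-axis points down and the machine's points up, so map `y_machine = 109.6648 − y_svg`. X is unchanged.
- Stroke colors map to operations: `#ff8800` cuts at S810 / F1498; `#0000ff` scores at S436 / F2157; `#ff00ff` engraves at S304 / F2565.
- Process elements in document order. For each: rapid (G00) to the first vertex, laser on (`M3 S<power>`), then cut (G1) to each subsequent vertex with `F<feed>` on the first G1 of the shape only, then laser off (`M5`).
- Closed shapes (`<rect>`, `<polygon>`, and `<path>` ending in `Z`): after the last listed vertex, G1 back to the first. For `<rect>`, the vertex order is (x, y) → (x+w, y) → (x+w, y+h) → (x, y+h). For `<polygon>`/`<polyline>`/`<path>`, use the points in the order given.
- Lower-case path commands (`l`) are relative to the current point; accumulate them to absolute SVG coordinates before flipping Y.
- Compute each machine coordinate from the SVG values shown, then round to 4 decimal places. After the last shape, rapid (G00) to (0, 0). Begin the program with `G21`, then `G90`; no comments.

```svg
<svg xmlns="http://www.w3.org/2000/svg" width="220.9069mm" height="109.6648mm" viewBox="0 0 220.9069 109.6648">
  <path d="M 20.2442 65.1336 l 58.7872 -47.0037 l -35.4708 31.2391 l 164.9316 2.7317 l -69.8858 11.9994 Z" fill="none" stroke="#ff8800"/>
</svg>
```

Since the viewBox matches the mm dimensions, user units are millimetres directly. The only transform is the Y-flip y_m = 109.6648 − y_svg.

Shape 1 is a closed polygon drawn with `<path>`. Its stroke #ff8800 means cut at S810, F1498. After flipping Y the toolpath is (20.2442,44.5312) → (79.0314,91.5349) → (43.5606,60.2958) → (208.4922,57.5641) → (138.6064,45.5647) → (20.2442,44.5312), returning to the start.

G21
G90
G00 X20.2442 Y44.5312
M3 S810
G1 X79.0314 Y91.5349 F1498
G1 X43.5606 Y60.2958
G1 X208.4922 Y57.5641
G1 X138.6064 Y45.5647
G1 X20.2442 Y44.5312
M5
G00 X0.0000 Y0.0000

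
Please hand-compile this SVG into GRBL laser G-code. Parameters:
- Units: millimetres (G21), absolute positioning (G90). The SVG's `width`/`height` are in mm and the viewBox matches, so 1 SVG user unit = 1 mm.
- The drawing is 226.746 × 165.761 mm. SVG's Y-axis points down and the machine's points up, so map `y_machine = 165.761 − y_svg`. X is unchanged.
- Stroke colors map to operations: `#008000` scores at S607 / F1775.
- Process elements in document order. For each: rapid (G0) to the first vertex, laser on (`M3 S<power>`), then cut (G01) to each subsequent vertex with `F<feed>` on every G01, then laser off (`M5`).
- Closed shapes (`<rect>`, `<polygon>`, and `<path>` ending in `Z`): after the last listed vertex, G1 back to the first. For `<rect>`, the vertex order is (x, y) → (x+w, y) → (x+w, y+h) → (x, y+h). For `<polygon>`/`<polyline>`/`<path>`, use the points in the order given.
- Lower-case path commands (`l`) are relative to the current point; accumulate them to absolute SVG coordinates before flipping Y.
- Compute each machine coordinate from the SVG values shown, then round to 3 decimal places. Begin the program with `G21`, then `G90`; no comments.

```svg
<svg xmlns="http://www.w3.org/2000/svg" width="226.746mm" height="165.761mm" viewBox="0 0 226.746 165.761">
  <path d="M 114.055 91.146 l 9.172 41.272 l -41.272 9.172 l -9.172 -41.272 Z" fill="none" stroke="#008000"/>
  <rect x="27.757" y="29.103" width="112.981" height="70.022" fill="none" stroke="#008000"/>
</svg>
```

viewBox `0 0 226.746 165.761` with mm width/height → 1 unit = 1 mm. Flip: y_m = 165.761 − y_svg.

**Shape 1** — `<path>` regular polygon, stroke `#008000` → score (S607, F1775). Machine vertices: (114.055,74.615) → (123.227,33.343) → (81.955,24.171) → (72.783,65.443) → (114.055,74.615). Closed: final G1 returns to the first vertex.

**Shape 2** — `<rect>` rectangle, stroke `#008000` → score (S607, F1775). Machine vertices: (27.757,136.658) → (140.738,136.658) → (140.738,66.636) → (27.757,66.636) → (27.757,136.658). Closed: final G1 returns to the first vertex.

G21
G90
G0 X114.055 Y74.615
M3 S607
G01 X123.227 Y33.343 F1775
G01 X81.955 Y24.171 F1775
G01 X72.783 Y65.443 F1775
G01 X114.055 Y74.615 F1775
M5
G0 X27.757 Y136.658
M3 S607
G01 X140.738 Y136.658 F1775
G01 X140.738 Y66.636 F1775
G01 X27.757 Y66.636 F1775
G01 X27.757 Y136.658 F1775
M5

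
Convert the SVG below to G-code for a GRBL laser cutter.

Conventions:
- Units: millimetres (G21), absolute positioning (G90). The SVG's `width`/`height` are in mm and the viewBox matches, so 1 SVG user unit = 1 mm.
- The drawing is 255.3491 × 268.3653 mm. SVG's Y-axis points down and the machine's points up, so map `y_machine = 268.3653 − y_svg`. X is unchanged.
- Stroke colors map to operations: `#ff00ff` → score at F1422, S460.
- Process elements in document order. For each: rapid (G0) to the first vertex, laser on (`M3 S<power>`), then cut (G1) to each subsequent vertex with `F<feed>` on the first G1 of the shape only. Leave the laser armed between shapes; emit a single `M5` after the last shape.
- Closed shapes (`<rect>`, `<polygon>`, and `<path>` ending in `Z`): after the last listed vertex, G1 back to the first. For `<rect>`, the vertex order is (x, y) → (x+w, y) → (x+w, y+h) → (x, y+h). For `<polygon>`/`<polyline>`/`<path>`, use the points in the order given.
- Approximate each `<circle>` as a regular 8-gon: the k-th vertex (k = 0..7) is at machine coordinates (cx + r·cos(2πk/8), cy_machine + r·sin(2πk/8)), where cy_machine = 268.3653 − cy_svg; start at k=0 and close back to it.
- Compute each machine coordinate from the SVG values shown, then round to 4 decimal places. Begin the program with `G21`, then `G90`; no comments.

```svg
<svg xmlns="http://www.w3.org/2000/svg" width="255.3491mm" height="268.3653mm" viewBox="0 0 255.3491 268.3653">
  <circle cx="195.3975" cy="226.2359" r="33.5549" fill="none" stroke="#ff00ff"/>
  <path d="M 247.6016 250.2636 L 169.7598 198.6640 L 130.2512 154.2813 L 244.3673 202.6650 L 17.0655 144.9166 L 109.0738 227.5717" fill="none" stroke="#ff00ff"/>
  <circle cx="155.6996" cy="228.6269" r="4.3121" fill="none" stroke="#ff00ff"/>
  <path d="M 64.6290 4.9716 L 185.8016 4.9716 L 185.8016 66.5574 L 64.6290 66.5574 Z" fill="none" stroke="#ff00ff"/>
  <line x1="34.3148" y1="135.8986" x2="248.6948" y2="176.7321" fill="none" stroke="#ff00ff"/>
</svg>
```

G21
G90
G0 X228.9524 Y42.1294
M3 S460
G1 X219.1244 Y65.8563 F1422
G1 X195.3975 Y75.6843
G1 X171.6706 Y65.8563
G1 X161.8426 Y42.1294
G1 X171.6706 Y18.4025
G1 X195.3975 Y8.5745
G1 X219.1244 Y18.4025
G1 X228.9524 Y42.1294
G0 X247.6016 Y18.1017
M3 S460
G1 X169.7598 Y69.7013 F1422
G1 X130.2512 Y114.0840
G1 X244.3673 Y65.7003
G1 X17.0655 Y123.4487
G1 X109.0738 Y40.7936
G0 X160.0117 Y39.7384
M3 S460
G1 X158.7487 Y42.7875 F1422
G1 X155.6996 Y44.0505
G1 X152.6505 Y42.7875
G1 X151.3875 Y39.7384
G1 X152.6505 Y36.6893
G1 X155.6996 Y35.4263
G1 X158.7487 Y36.6893
G1 X160.0117 Y39.7384
G0 X64.6290 Y263.3937
M3 S460
G1 X185.8016 Y263.3937 F1422
G1 X185.8016 Y201.8079
G1 X64.6290 Y201.8079
G1 X64.6290 Y263.3937
G0 X34.3148 Y132.4667
M3 S460
G1 X248.6948 Y91.6332 F1422
M5

Since the viewBox matches the mm dimensions, user units are millimetres directly. The only transform is the Y-flip y_m = 268.3653 − y_svg.

Shape 1 is a circle drawn with `<circle>`. Its stroke #ff00ff means score at S460, F1422. After flipping Y the toolpath is (228.9524,42.1294) → (219.1244,65.8563) → (195.3975,75.6843) → (171.6706,65.8563) → (161.8426,42.1294) → (171.6706,18.4025) → (195.3975,8.5745) → (219.1244,18.4025) → (228.9524,42.1294), returning to the start.

Shape 2 is a open polyline drawn with `<path>`. Its stroke #ff00ff means score at S460, F1422. After flipping Y the toolpath is (247.6016,18.1017) → (169.7598,69.7013) → (130.2512,114.0840) → (244.3673,65.7003) → (17.0655,123.4487) → (109.0738,40.7936).

Shape 3 is a circle drawn with `<circle>`. Its stroke #ff00ff means score at S460, F1422. After flipping Y the toolpath is (160.0117,39.7384) → (158.7487,42.7875) → (155.6996,44.0505) → (152.6505,42.7875) → (151.3875,39.7384) → (152.6505,36.6893) → (155.6996,35.4263) → (158.7487,36.6893) → (160.0117,39.7384), returning to the start.

Shape 4 is a rectangle drawn with `<path>`. Its stroke #ff00ff means score at S460, F1422. After flipping Y the toolpath is (64.6290,263.3937) → (185.8016,263.3937) → (185.8016,201.8079) → (64.6290,201.8079) → (64.6290,263.3937), returning to the start.

Shape 5 is a line segment drawn with `<line>`. Its stroke #ff00ff means score at S460, F1422. After flipping Y the toolpath is (34.3148,132.4667) → (248.6948,91.6332).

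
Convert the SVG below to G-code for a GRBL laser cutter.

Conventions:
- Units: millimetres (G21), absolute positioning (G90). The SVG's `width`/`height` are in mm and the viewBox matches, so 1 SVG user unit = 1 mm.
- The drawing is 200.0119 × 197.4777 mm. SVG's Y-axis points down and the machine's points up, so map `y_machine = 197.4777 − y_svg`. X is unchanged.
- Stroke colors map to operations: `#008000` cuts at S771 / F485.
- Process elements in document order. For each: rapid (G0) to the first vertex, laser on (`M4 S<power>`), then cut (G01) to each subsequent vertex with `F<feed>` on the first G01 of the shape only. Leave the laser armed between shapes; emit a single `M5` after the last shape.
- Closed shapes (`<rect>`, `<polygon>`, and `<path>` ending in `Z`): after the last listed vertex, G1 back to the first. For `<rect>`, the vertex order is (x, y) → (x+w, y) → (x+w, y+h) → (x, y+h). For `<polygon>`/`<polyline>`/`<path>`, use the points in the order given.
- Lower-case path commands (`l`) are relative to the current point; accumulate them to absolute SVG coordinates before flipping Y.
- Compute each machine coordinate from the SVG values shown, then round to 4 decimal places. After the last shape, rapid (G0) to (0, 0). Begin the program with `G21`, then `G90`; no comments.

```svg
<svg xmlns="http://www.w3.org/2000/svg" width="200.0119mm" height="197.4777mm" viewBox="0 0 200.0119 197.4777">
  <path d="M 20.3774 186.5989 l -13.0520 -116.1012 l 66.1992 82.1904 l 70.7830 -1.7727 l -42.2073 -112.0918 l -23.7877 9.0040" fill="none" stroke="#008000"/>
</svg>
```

G21
G90
G0 X20.3774 Y10.8788
M4 S771
G01 X7.3254 Y126.9800 F485
G01 X73.5246 Y44.7896
G01 X144.3076 Y46.5623
G01 X102.1003 Y158.6541
G01 X78.3126 Y149.6501
M5
G0 X0.0000 Y0.0000

viewBox `0 0 200.0119 197.4777` with mm width/height → 1 unit = 1 mm. Flip: y_m = 197.4777 − y_svg.

**Shape 1** — `<path>` open polyline, stroke `#008000` → cut (S771, F485). Machine vertices: (20.3774,10.8788) → (7.3254,126.9800) → (73.5246,44.7896) → (144.3076,46.5623) → (102.1003,158.6541) → (78.3126,149.6501). Open path.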